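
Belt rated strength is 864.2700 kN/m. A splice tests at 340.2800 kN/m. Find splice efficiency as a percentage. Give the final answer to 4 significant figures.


Eff = 340.2800 / 864.2700 * 100
Eff = 39.37 %


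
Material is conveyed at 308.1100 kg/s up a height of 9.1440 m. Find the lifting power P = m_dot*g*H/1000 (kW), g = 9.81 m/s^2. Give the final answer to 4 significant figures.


P = 308.1100 * 9.81 * 9.1440 / 1000
P = 27.64 kW


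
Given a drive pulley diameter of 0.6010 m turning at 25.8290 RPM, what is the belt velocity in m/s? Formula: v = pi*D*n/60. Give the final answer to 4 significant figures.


v = pi * 0.6010 * 25.8290 / 60
v = 0.8128 m/s


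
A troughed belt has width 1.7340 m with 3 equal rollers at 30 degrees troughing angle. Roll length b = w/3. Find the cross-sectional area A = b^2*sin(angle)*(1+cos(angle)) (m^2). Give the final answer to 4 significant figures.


b = 1.7340/3 = 0.578 m
A = 0.578^2 * sin(30 deg) * (1 + cos(30 deg))
A = 0.3117 m^2


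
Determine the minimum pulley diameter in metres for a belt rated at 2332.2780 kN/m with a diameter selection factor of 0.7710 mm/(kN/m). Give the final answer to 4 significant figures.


D = 2332.2780 * 0.7710 / 1000
D = 1.798 m


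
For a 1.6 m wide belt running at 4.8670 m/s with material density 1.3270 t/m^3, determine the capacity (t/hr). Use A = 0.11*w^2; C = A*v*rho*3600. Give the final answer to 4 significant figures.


A = 0.11 * 1.6^2 = 0.2816 m^2
C = 0.2816 * 4.8670 * 1.3270 * 3600
C = 6547 t/hr


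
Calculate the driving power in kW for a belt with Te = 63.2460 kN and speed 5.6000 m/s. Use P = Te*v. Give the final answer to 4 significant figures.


P = Te * v = 63.2460 * 5.6000
P = 354.2 kW


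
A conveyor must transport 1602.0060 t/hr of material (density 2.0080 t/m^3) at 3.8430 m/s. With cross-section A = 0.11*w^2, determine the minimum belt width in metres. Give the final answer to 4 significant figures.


A_req = 1602.0060 / (3.8430 * 2.0080 * 3600) = 0.057667 m^2
w = sqrt(0.057667 / 0.11)
w = 0.7240 m


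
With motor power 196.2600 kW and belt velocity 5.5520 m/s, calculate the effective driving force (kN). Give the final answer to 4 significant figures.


Te = P / v = 196.2600 / 5.5520
Te = 35.35 kN


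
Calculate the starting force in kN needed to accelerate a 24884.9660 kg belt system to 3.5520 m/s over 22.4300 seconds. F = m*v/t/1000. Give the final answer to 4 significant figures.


F = 24884.9660 * 3.5520 / 22.4300 / 1000
F = 3.941 kN


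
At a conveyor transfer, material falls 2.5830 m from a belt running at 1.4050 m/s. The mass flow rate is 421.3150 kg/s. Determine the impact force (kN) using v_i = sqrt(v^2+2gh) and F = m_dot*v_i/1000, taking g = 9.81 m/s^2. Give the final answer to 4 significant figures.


v_i = sqrt(1.4050^2 + 2*9.81*2.5830) = 7.2562 m/s
F = 421.3150 * 7.2562 / 1000
F = 3.057 kN


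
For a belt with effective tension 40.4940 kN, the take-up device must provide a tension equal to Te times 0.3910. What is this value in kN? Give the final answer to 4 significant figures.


T_tu = 40.4940 * 0.3910
T_tu = 15.83 kN


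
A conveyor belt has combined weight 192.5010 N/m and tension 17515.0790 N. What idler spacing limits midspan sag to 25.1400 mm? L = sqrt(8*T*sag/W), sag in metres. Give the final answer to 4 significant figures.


sag = 25.1400/1000 = 0.025140 m
L = sqrt(8 * 17515.0790 * 0.025140 / 192.5010)
L = 4.278 m


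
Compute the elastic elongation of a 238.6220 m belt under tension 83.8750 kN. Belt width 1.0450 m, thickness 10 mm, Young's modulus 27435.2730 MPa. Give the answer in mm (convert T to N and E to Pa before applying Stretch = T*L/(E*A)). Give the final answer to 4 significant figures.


A = 1.0450 * 0.01 = 0.01045 m^2
Stretch = 83.8750*1000 * 238.6220 / (27435.2730e6 * 0.01045) * 1000
Stretch = 69.81 mm


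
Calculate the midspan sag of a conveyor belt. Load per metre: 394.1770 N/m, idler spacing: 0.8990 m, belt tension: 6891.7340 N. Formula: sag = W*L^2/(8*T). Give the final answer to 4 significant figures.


sag = 394.1770 * 0.8990^2 / (8 * 6891.7340)
sag = 0.005778 m


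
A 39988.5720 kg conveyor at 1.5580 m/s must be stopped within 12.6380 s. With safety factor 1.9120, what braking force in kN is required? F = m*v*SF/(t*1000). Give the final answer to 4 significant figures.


F = 39988.5720 * 1.5580 / 12.6380 * 1.9120 / 1000
F = 9.426 kN


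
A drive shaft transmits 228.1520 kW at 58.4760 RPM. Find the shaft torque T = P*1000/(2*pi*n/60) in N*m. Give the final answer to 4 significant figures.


omega = 2*pi*58.4760/60 = 6.12359 rad/s
T = 228.1520*1000 / 6.12359
T = 37260 N*m


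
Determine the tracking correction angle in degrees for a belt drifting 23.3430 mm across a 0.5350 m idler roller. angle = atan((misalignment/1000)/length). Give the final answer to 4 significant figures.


misalign_m = 23.3430 / 1000 = 0.023343 m
angle = atan(0.023343 / 0.5350)
angle = 2.498 deg


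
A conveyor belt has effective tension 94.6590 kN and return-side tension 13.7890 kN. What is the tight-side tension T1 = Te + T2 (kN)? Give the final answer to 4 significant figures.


T1 = Te + T2 = 94.6590 + 13.7890
T1 = 108.4 kN


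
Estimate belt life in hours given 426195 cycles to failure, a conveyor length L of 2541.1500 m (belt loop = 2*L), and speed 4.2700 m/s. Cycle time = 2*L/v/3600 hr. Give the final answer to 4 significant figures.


cycle_time = 2 * 2541.1500 / 4.2700 / 3600 = 0.330621 hr
life = 426195 * 0.330621 = 140900 hours


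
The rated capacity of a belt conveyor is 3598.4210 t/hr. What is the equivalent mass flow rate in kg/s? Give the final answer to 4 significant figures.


m_dot = 3598.4210 * 1000 / 3600
m_dot = 999.6 kg/s


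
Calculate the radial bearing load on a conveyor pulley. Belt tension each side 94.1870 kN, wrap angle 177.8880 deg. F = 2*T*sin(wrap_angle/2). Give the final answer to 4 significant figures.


F = 2 * 94.1870 * sin(177.8880/2 deg)
F = 188.3 kN


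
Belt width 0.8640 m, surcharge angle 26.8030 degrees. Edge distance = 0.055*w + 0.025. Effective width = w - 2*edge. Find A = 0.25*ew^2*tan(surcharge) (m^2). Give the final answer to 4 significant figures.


edge = 0.055*0.8640 + 0.025 = 0.07252 m
ew = 0.8640 - 2*0.07252 = 0.71896 m
A = 0.25 * 0.71896^2 * tan(26.8030 deg)
A = 0.06529 m^2


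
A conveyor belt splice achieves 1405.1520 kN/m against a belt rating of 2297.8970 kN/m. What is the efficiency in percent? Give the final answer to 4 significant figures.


Eff = 1405.1520 / 2297.8970 * 100
Eff = 61.15 %


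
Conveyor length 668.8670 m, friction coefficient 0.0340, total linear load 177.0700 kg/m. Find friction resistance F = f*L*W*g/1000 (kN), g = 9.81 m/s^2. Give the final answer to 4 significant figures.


F = 0.0340 * 668.8670 * 177.0700 * 9.81 / 1000
F = 39.50 kN


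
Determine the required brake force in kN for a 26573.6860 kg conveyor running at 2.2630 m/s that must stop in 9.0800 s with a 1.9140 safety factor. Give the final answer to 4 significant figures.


F = 26573.6860 * 2.2630 / 9.0800 * 1.9140 / 1000
F = 12.68 kN


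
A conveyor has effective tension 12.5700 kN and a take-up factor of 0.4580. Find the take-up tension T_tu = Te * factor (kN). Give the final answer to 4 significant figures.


T_tu = 12.5700 * 0.4580
T_tu = 5.757 kN


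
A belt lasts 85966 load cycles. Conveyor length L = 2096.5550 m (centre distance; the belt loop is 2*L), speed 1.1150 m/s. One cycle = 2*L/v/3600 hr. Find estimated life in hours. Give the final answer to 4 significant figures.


cycle_time = 2 * 2096.5550 / 1.1150 / 3600 = 1.04462 hr
life = 85966 * 1.04462 = 89800 hours


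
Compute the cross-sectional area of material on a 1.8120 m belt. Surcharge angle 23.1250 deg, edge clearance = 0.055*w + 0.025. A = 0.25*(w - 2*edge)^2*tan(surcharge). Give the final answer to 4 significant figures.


edge = 0.055*1.8120 + 0.025 = 0.12466 m
ew = 1.8120 - 2*0.12466 = 1.56268 m
A = 0.25 * 1.56268^2 * tan(23.1250 deg)
A = 0.2607 m^2


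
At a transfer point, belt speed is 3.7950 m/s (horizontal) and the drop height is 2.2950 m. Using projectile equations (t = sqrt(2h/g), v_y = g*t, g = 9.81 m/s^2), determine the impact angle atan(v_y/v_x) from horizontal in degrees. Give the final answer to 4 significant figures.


t = sqrt(2*2.2950/9.81) = 0.684025 s
v_y = 9.81 * 0.684025 = 6.71029 m/s
angle = atan(6.71029 / 3.7950) = 60.51 deg


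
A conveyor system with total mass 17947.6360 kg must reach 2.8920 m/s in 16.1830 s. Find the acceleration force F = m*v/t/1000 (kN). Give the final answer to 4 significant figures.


F = 17947.6360 * 2.8920 / 16.1830 / 1000
F = 3.207 kN


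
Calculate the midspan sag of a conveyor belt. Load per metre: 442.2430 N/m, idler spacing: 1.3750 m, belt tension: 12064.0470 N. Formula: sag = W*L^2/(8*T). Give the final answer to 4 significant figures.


sag = 442.2430 * 1.3750^2 / (8 * 12064.0470)
sag = 0.008663 m


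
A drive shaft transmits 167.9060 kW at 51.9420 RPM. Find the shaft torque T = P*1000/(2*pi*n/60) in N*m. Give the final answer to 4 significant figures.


omega = 2*pi*51.9420/60 = 5.43935 rad/s
T = 167.9060*1000 / 5.43935
T = 30870 N*m


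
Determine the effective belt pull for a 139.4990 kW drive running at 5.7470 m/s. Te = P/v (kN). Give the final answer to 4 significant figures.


Te = P / v = 139.4990 / 5.7470
Te = 24.27 kN


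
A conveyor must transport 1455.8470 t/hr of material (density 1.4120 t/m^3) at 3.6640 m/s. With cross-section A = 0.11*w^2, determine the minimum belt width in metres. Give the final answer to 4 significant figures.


A_req = 1455.8470 / (3.6640 * 1.4120 * 3600) = 0.0781669 m^2
w = sqrt(0.0781669 / 0.11)
w = 0.8430 m


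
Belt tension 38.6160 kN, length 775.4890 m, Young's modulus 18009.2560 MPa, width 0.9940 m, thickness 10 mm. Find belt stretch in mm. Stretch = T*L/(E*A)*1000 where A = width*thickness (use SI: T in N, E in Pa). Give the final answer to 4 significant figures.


A = 0.9940 * 0.01 = 0.00994 m^2
Stretch = 38.6160*1000 * 775.4890 / (18009.2560e6 * 0.00994) * 1000
Stretch = 167.3 mm


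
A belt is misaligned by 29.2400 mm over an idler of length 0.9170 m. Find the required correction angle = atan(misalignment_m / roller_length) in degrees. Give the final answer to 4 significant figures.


misalign_m = 29.2400 / 1000 = 0.029240 m
angle = atan(0.029240 / 0.9170)
angle = 1.826 deg


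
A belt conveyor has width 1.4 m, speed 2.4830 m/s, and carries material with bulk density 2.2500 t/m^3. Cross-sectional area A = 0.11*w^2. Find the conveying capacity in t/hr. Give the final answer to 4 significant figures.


A = 0.11 * 1.4^2 = 0.2156 m^2
C = 0.2156 * 2.4830 * 2.2500 * 3600
C = 4336 t/hr


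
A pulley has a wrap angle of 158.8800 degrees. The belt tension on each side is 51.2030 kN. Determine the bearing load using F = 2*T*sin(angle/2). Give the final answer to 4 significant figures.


F = 2 * 51.2030 * sin(158.8800/2 deg)
F = 100.7 kN


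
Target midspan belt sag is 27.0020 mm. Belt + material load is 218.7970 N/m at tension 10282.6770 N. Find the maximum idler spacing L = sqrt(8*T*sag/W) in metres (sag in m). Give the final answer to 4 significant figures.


sag = 27.0020/1000 = 0.027002 m
L = sqrt(8 * 10282.6770 * 0.027002 / 218.7970)
L = 3.186 m


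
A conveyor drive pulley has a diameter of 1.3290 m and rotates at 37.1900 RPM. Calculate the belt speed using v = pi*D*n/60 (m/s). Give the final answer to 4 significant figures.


v = pi * 1.3290 * 37.1900 / 60
v = 2.588 m/s


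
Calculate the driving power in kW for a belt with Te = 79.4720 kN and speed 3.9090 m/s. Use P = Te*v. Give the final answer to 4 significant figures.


P = Te * v = 79.4720 * 3.9090
P = 310.7 kW


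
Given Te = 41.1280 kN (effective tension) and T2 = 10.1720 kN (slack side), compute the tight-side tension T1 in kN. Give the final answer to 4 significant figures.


T1 = Te + T2 = 41.1280 + 10.1720
T1 = 51.30 kN


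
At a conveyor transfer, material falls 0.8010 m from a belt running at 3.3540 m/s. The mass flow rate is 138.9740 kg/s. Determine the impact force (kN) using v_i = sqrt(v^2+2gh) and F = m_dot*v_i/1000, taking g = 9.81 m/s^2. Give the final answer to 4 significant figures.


v_i = sqrt(3.3540^2 + 2*9.81*0.8010) = 5.19278 m/s
F = 138.9740 * 5.19278 / 1000
F = 0.7217 kN


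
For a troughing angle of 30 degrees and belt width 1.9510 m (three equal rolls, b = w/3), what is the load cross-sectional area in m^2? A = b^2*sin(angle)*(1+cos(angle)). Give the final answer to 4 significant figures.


b = 1.9510/3 = 0.650333 m
A = 0.650333^2 * sin(30 deg) * (1 + cos(30 deg))
A = 0.3946 m^2


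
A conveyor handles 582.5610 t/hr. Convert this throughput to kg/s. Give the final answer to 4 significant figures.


m_dot = 582.5610 * 1000 / 3600
m_dot = 161.8 kg/s


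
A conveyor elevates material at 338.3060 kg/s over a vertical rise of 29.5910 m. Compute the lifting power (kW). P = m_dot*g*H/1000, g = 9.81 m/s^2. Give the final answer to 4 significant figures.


P = 338.3060 * 9.81 * 29.5910 / 1000
P = 98.21 kW


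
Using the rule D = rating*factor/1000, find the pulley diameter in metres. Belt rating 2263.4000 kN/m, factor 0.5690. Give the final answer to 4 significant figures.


D = 2263.4000 * 0.5690 / 1000
D = 1.288 m


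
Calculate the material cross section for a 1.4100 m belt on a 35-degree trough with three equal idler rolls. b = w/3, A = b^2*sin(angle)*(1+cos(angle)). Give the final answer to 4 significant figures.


b = 1.4100/3 = 0.47 m
A = 0.47^2 * sin(35 deg) * (1 + cos(35 deg))
A = 0.2305 m^2


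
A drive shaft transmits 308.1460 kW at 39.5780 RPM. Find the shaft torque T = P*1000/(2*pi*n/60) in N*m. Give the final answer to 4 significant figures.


omega = 2*pi*39.5780/60 = 4.1446 rad/s
T = 308.1460*1000 / 4.1446
T = 74350 N*m


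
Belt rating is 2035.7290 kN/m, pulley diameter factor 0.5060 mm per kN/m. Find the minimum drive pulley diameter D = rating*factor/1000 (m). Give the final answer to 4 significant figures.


D = 2035.7290 * 0.5060 / 1000
D = 1.030 m


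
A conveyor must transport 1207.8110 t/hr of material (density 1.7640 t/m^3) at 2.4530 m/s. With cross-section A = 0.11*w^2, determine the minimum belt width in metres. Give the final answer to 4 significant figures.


A_req = 1207.8110 / (2.4530 * 1.7640 * 3600) = 0.0775355 m^2
w = sqrt(0.0775355 / 0.11)
w = 0.8396 m


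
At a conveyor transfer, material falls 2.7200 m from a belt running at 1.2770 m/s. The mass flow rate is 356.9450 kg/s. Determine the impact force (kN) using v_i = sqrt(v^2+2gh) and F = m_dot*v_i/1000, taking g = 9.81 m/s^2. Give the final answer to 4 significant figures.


v_i = sqrt(1.2770^2 + 2*9.81*2.7200) = 7.416 m/s
F = 356.9450 * 7.416 / 1000
F = 2.647 kN


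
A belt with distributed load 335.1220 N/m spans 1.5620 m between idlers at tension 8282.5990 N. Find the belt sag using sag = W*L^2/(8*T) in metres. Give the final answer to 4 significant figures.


sag = 335.1220 * 1.5620^2 / (8 * 8282.5990)
sag = 0.01234 m


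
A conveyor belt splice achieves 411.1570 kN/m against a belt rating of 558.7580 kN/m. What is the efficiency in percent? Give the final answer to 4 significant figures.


Eff = 411.1570 / 558.7580 * 100
Eff = 73.58 %


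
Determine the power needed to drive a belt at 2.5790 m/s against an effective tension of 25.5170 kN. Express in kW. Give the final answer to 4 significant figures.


P = Te * v = 25.5170 * 2.5790
P = 65.81 kW


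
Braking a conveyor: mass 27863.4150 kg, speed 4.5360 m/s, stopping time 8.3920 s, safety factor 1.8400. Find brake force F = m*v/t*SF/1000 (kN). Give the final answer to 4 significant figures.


F = 27863.4150 * 4.5360 / 8.3920 * 1.8400 / 1000
F = 27.71 kN


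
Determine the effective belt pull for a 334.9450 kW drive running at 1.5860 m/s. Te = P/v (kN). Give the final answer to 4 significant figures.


Te = P / v = 334.9450 / 1.5860
Te = 211.2 kN


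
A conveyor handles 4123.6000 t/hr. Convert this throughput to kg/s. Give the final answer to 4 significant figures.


m_dot = 4123.6000 * 1000 / 3600
m_dot = 1145 kg/s


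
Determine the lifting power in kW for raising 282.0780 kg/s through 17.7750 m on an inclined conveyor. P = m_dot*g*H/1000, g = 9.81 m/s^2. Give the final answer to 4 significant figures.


P = 282.0780 * 9.81 * 17.7750 / 1000
P = 49.19 kW


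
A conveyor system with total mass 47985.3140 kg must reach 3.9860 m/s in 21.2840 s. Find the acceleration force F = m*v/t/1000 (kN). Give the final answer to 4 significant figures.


F = 47985.3140 * 3.9860 / 21.2840 / 1000
F = 8.987 kN


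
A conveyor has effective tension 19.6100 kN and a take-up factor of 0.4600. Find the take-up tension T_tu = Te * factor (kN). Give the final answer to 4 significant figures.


T_tu = 19.6100 * 0.4600
T_tu = 9.021 kN


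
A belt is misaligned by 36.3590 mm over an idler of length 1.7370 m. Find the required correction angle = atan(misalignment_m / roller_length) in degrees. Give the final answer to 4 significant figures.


misalign_m = 36.3590 / 1000 = 0.036359 m
angle = atan(0.036359 / 1.7370)
angle = 1.199 deg


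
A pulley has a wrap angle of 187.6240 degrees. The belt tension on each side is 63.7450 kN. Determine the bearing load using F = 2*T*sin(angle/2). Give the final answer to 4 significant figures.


F = 2 * 63.7450 * sin(187.6240/2 deg)
F = 127.2 kN


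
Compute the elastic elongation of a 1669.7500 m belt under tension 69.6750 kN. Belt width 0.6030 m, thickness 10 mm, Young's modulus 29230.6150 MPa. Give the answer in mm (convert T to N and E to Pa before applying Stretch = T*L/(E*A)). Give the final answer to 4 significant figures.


A = 0.6030 * 0.01 = 0.00603 m^2
Stretch = 69.6750*1000 * 1669.7500 / (29230.6150e6 * 0.00603) * 1000
Stretch = 660.0 mm


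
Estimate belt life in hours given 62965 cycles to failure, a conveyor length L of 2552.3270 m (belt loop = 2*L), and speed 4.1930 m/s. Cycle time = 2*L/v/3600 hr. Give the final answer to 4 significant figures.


cycle_time = 2 * 2552.3270 / 4.1930 / 3600 = 0.338173 hr
life = 62965 * 0.338173 = 21290 hours


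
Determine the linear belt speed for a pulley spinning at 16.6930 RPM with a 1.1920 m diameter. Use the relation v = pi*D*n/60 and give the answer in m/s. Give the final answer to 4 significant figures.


v = pi * 1.1920 * 16.6930 / 60
v = 1.042 m/s


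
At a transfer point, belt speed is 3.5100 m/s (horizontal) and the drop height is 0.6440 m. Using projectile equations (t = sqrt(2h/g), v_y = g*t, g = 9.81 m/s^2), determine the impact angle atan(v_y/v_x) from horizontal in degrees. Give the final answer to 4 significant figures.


t = sqrt(2*0.6440/9.81) = 0.362346 s
v_y = 9.81 * 0.362346 = 3.55461 m/s
angle = atan(3.55461 / 3.5100) = 45.36 deg


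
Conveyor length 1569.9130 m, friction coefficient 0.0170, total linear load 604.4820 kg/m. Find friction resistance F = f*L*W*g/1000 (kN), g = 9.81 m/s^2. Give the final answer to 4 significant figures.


F = 0.0170 * 1569.9130 * 604.4820 * 9.81 / 1000
F = 158.3 kN


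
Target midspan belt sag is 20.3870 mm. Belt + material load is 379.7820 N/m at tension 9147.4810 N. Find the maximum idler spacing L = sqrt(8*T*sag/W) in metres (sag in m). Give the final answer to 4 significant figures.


sag = 20.3870/1000 = 0.020387 m
L = sqrt(8 * 9147.4810 * 0.020387 / 379.7820)
L = 1.982 m


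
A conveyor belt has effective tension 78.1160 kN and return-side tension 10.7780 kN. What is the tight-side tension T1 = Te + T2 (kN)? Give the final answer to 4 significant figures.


T1 = Te + T2 = 78.1160 + 10.7780
T1 = 88.89 kN


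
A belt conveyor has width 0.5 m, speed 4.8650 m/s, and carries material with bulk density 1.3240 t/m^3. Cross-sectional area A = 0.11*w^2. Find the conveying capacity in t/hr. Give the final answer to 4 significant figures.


A = 0.11 * 0.5^2 = 0.0275 m^2
C = 0.0275 * 4.8650 * 1.3240 * 3600
C = 637.7 t/hr


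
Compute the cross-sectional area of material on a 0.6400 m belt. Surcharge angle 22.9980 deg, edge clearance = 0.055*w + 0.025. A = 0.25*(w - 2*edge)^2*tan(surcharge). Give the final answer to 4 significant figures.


edge = 0.055*0.6400 + 0.025 = 0.0602 m
ew = 0.6400 - 2*0.0602 = 0.5196 m
A = 0.25 * 0.5196^2 * tan(22.9980 deg)
A = 0.02865 m^2


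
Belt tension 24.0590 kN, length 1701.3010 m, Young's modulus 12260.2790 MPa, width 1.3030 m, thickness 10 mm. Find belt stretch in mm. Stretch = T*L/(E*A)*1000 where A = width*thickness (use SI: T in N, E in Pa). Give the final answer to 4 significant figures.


A = 1.3030 * 0.01 = 0.01303 m^2
Stretch = 24.0590*1000 * 1701.3010 / (12260.2790e6 * 0.01303) * 1000
Stretch = 256.2 mm


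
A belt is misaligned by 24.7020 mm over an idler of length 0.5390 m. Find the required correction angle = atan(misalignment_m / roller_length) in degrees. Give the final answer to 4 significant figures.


misalign_m = 24.7020 / 1000 = 0.024702 m
angle = atan(0.024702 / 0.5390)
angle = 2.624 deg


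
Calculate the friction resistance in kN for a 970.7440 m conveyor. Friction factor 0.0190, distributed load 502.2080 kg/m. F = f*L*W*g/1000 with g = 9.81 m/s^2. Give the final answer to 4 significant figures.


F = 0.0190 * 970.7440 * 502.2080 * 9.81 / 1000
F = 90.87 kN


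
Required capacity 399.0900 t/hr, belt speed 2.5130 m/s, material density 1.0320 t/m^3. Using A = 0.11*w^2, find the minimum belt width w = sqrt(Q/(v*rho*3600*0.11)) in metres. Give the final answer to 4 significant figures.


A_req = 399.0900 / (2.5130 * 1.0320 * 3600) = 0.0427461 m^2
w = sqrt(0.0427461 / 0.11)
w = 0.6234 m


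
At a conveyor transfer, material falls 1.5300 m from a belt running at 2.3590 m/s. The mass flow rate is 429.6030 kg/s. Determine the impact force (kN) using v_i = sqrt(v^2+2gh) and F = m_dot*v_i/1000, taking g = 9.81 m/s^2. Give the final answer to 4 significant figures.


v_i = sqrt(2.3590^2 + 2*9.81*1.5300) = 5.96519 m/s
F = 429.6030 * 5.96519 / 1000
F = 2.563 kN


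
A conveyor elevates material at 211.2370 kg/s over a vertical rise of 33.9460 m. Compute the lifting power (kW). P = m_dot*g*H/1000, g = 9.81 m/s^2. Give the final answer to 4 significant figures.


P = 211.2370 * 9.81 * 33.9460 / 1000
P = 70.34 kW


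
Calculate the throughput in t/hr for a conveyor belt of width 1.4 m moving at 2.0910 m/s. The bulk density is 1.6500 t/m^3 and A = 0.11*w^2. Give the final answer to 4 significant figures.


A = 0.11 * 1.4^2 = 0.2156 m^2
C = 0.2156 * 2.0910 * 1.6500 * 3600
C = 2678 t/hr


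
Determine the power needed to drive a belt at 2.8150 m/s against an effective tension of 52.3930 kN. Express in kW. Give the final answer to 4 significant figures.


P = Te * v = 52.3930 * 2.8150
P = 147.5 kW


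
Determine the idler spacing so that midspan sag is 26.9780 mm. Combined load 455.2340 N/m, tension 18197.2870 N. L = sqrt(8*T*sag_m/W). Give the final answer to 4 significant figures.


sag = 26.9780/1000 = 0.026978 m
L = sqrt(8 * 18197.2870 * 0.026978 / 455.2340)
L = 2.937 m


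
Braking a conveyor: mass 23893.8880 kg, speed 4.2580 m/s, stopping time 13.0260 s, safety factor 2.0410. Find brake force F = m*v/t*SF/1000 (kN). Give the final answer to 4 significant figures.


F = 23893.8880 * 4.2580 / 13.0260 * 2.0410 / 1000
F = 15.94 kN


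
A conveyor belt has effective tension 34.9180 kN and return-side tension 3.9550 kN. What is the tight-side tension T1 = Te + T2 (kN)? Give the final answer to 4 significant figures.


T1 = Te + T2 = 34.9180 + 3.9550
T1 = 38.87 kN


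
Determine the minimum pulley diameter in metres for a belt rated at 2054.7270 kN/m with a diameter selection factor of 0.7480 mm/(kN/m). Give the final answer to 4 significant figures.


D = 2054.7270 * 0.7480 / 1000
D = 1.537 m


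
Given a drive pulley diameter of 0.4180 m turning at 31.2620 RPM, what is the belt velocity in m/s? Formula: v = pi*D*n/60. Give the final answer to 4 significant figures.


v = pi * 0.4180 * 31.2620 / 60
v = 0.6842 m/s


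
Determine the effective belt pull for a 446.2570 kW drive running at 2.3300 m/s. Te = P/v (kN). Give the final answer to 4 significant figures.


Te = P / v = 446.2570 / 2.3300
Te = 191.5 kN


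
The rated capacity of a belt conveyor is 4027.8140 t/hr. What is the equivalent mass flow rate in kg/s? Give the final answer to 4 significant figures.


m_dot = 4027.8140 * 1000 / 3600
m_dot = 1119 kg/s


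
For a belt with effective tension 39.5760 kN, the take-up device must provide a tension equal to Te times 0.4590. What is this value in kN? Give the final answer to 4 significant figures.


T_tu = 39.5760 * 0.4590
T_tu = 18.17 kN


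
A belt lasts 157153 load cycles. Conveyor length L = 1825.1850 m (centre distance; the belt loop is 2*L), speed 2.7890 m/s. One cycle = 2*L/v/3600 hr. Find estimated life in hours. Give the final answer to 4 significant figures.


cycle_time = 2 * 1825.1850 / 2.7890 / 3600 = 0.363568 hr
life = 157153 * 0.363568 = 57140 hours


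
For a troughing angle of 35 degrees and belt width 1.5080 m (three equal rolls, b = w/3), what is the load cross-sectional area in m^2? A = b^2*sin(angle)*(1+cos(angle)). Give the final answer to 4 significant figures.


b = 1.5080/3 = 0.502667 m
A = 0.502667^2 * sin(35 deg) * (1 + cos(35 deg))
A = 0.2636 m^2


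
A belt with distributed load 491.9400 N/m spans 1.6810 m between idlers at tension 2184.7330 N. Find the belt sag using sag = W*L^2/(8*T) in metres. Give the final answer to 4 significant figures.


sag = 491.9400 * 1.6810^2 / (8 * 2184.7330)
sag = 0.07954 m


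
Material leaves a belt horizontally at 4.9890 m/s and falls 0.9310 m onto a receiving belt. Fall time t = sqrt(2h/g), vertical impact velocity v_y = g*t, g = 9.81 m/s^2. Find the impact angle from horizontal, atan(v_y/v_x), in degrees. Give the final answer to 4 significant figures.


t = sqrt(2*0.9310/9.81) = 0.435668 s
v_y = 9.81 * 0.435668 = 4.2739 m/s
angle = atan(4.2739 / 4.9890) = 40.59 deg


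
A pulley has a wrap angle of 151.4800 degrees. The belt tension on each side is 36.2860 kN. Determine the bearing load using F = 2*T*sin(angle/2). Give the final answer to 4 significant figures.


F = 2 * 36.2860 * sin(151.4800/2 deg)
F = 70.34 kN


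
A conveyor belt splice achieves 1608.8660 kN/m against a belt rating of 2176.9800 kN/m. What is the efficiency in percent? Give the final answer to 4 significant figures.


Eff = 1608.8660 / 2176.9800 * 100
Eff = 73.90 %


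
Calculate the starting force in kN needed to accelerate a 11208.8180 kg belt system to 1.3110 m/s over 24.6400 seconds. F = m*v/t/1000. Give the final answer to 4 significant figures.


F = 11208.8180 * 1.3110 / 24.6400 / 1000
F = 0.5964 kN


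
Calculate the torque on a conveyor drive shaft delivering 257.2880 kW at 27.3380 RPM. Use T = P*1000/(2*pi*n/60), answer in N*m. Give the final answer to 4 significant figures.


omega = 2*pi*27.3380/60 = 2.86283 rad/s
T = 257.2880*1000 / 2.86283
T = 89870 N*m


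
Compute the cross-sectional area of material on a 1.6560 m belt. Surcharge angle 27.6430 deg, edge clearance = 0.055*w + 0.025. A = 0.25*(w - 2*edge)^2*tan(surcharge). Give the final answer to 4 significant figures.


edge = 0.055*1.6560 + 0.025 = 0.11608 m
ew = 1.6560 - 2*0.11608 = 1.42384 m
A = 0.25 * 1.42384^2 * tan(27.6430 deg)
A = 0.2654 m^2


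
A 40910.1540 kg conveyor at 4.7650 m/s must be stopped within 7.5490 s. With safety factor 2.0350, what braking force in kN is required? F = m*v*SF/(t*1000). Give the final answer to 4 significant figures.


F = 40910.1540 * 4.7650 / 7.5490 * 2.0350 / 1000
F = 52.55 kN


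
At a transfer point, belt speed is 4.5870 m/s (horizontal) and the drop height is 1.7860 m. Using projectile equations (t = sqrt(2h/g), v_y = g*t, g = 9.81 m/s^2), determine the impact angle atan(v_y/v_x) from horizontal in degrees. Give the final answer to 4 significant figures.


t = sqrt(2*1.7860/9.81) = 0.603422 s
v_y = 9.81 * 0.603422 = 5.91957 m/s
angle = atan(5.91957 / 4.5870) = 52.23 deg


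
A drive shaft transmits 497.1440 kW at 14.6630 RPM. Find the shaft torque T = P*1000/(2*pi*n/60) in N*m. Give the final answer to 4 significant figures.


omega = 2*pi*14.6630/60 = 1.53551 rad/s
T = 497.1440*1000 / 1.53551
T = 323800 N*m


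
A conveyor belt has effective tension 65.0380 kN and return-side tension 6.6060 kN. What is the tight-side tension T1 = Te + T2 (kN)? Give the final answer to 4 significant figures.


T1 = Te + T2 = 65.0380 + 6.6060
T1 = 71.64 kN


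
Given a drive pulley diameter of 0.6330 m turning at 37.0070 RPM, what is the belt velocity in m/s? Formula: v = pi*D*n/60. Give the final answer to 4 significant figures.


v = pi * 0.6330 * 37.0070 / 60
v = 1.227 m/s


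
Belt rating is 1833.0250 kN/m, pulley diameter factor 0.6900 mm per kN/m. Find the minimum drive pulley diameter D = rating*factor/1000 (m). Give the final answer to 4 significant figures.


D = 1833.0250 * 0.6900 / 1000
D = 1.265 m


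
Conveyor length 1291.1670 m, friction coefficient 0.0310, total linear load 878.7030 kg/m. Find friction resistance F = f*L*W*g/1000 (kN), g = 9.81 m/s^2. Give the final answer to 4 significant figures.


F = 0.0310 * 1291.1670 * 878.7030 * 9.81 / 1000
F = 345.0 kN


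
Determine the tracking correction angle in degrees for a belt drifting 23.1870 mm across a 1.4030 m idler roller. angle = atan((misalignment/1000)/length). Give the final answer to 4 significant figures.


misalign_m = 23.1870 / 1000 = 0.023187 m
angle = atan(0.023187 / 1.4030)
angle = 0.9468 deg


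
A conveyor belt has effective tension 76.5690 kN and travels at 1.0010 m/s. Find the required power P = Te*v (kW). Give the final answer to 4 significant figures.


P = Te * v = 76.5690 * 1.0010
P = 76.65 kW


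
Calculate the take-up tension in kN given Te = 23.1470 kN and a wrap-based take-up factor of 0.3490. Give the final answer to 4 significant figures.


T_tu = 23.1470 * 0.3490
T_tu = 8.078 kN


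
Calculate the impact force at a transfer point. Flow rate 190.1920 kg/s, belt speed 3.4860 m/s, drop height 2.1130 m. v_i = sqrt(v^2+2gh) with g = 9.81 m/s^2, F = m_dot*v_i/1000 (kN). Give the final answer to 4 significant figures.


v_i = sqrt(3.4860^2 + 2*9.81*2.1130) = 7.32183 m/s
F = 190.1920 * 7.32183 / 1000
F = 1.393 kN


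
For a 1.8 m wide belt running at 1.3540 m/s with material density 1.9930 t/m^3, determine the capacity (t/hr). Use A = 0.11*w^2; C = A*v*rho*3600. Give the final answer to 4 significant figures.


A = 0.11 * 1.8^2 = 0.3564 m^2
C = 0.3564 * 1.3540 * 1.9930 * 3600
C = 3462 t/hr


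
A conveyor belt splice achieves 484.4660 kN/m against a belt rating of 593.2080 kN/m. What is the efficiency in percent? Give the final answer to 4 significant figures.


Eff = 484.4660 / 593.2080 * 100
Eff = 81.67 %


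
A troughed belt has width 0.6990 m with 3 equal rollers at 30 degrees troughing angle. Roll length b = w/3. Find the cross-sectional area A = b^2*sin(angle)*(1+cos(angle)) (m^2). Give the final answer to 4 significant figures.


b = 0.6990/3 = 0.233 m
A = 0.233^2 * sin(30 deg) * (1 + cos(30 deg))
A = 0.05065 m^2


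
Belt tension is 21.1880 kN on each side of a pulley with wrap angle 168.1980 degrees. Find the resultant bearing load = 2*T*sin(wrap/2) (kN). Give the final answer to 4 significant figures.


F = 2 * 21.1880 * sin(168.1980/2 deg)
F = 42.15 kN


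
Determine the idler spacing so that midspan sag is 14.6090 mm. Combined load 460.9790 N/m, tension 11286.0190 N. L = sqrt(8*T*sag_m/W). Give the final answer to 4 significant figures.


sag = 14.6090/1000 = 0.014609 m
L = sqrt(8 * 11286.0190 * 0.014609 / 460.9790)
L = 1.692 m


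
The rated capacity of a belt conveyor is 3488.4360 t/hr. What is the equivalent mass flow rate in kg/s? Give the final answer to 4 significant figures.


m_dot = 3488.4360 * 1000 / 3600
m_dot = 969.0 kg/s


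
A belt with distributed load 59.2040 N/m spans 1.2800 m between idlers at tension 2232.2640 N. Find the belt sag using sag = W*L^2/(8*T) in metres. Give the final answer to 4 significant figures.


sag = 59.2040 * 1.2800^2 / (8 * 2232.2640)
sag = 0.005432 m


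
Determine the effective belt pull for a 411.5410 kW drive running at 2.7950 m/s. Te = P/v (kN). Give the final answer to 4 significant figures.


Te = P / v = 411.5410 / 2.7950
Te = 147.2 kN


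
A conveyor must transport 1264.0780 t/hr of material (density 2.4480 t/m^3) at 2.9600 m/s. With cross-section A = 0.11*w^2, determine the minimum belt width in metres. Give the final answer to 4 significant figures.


A_req = 1264.0780 / (2.9600 * 2.4480 * 3600) = 0.0484583 m^2
w = sqrt(0.0484583 / 0.11)
w = 0.6637 m


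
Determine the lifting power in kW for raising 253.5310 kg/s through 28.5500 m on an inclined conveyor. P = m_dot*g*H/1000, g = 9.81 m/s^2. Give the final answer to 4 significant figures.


P = 253.5310 * 9.81 * 28.5500 / 1000
P = 71.01 kW


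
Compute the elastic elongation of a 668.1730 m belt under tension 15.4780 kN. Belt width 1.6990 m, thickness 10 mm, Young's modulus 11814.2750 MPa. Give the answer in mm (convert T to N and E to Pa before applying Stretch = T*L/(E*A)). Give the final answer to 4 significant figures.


A = 1.6990 * 0.01 = 0.01699 m^2
Stretch = 15.4780*1000 * 668.1730 / (11814.2750e6 * 0.01699) * 1000
Stretch = 51.52 mm


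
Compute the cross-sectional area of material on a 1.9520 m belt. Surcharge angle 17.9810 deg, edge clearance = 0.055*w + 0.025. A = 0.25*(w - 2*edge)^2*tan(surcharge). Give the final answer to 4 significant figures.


edge = 0.055*1.9520 + 0.025 = 0.13236 m
ew = 1.9520 - 2*0.13236 = 1.68728 m
A = 0.25 * 1.68728^2 * tan(17.9810 deg)
A = 0.2310 m^2


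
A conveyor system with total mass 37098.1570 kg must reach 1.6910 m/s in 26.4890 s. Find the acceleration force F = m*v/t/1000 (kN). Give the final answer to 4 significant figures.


F = 37098.1570 * 1.6910 / 26.4890 / 1000
F = 2.368 kN


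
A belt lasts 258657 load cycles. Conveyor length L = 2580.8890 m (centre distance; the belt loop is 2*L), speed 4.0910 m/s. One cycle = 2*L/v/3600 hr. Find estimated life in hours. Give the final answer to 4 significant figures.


cycle_time = 2 * 2580.8890 / 4.0910 / 3600 = 0.350483 hr
life = 258657 * 0.350483 = 90650 hours


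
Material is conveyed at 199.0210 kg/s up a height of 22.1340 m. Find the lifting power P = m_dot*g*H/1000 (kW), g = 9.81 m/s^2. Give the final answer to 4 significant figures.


P = 199.0210 * 9.81 * 22.1340 / 1000
P = 43.21 kW


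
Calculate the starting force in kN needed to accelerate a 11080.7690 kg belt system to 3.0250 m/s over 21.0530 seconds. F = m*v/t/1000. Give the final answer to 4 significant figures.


F = 11080.7690 * 3.0250 / 21.0530 / 1000
F = 1.592 kN


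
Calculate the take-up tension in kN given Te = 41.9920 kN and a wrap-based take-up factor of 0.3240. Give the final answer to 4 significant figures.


T_tu = 41.9920 * 0.3240
T_tu = 13.61 kN


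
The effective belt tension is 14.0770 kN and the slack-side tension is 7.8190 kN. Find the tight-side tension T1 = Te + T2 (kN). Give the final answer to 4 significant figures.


T1 = Te + T2 = 14.0770 + 7.8190
T1 = 21.90 kN


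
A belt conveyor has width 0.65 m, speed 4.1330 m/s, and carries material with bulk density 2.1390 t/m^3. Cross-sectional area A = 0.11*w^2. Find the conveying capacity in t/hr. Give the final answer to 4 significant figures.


A = 0.11 * 0.65^2 = 0.046475 m^2
C = 0.046475 * 4.1330 * 2.1390 * 3600
C = 1479 t/hr


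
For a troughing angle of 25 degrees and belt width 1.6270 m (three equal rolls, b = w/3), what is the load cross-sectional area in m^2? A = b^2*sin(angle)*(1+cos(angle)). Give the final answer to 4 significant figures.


b = 1.6270/3 = 0.542333 m
A = 0.542333^2 * sin(25 deg) * (1 + cos(25 deg))
A = 0.2370 m^2


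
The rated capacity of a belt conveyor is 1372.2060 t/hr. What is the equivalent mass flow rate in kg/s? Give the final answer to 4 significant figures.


m_dot = 1372.2060 * 1000 / 3600
m_dot = 381.2 kg/s


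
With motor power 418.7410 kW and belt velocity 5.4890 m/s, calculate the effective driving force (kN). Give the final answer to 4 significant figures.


Te = P / v = 418.7410 / 5.4890
Te = 76.29 kN


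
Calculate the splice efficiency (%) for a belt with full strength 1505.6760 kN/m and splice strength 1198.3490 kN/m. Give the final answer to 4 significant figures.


Eff = 1198.3490 / 1505.6760 * 100
Eff = 79.59 %


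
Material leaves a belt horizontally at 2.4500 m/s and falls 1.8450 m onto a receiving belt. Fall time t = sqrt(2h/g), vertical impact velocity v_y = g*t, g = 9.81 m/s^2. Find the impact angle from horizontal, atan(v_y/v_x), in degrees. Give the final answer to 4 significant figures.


t = sqrt(2*1.8450/9.81) = 0.613308 s
v_y = 9.81 * 0.613308 = 6.01655 m/s
angle = atan(6.01655 / 2.4500) = 67.84 deg


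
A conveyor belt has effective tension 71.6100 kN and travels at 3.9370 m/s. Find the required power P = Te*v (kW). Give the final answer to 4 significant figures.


P = Te * v = 71.6100 * 3.9370
P = 281.9 kW


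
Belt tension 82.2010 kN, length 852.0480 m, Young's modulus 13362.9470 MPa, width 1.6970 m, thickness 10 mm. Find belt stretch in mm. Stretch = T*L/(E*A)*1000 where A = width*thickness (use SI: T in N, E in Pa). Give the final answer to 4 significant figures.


A = 1.6970 * 0.01 = 0.01697 m^2
Stretch = 82.2010*1000 * 852.0480 / (13362.9470e6 * 0.01697) * 1000
Stretch = 308.9 mm


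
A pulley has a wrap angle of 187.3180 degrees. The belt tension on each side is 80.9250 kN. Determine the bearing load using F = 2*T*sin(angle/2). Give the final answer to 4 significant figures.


F = 2 * 80.9250 * sin(187.3180/2 deg)
F = 161.5 kN


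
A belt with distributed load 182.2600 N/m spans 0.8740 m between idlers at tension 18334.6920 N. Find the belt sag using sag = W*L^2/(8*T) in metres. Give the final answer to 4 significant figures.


sag = 182.2600 * 0.8740^2 / (8 * 18334.6920)
sag = 0.0009492 m


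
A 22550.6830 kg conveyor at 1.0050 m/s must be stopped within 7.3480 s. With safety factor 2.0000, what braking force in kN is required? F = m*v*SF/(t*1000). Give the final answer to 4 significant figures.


F = 22550.6830 * 1.0050 / 7.3480 * 2.0000 / 1000
F = 6.169 kN


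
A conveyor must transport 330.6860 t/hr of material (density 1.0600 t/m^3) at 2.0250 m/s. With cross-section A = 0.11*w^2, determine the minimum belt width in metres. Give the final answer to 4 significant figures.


A_req = 330.6860 / (2.0250 * 1.0600 * 3600) = 0.042794 m^2
w = sqrt(0.042794 / 0.11)
w = 0.6237 m


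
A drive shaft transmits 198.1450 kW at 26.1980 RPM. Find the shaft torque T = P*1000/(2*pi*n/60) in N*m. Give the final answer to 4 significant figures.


omega = 2*pi*26.1980/60 = 2.74345 rad/s
T = 198.1450*1000 / 2.74345
T = 72220 N*m


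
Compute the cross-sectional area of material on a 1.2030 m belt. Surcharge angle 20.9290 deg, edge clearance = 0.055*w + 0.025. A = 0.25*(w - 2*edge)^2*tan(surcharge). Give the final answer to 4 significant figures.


edge = 0.055*1.2030 + 0.025 = 0.091165 m
ew = 1.2030 - 2*0.091165 = 1.02067 m
A = 0.25 * 1.02067^2 * tan(20.9290 deg)
A = 0.09960 m^2


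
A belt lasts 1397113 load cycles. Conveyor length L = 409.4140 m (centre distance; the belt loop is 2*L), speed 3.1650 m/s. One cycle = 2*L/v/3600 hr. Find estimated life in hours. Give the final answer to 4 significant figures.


cycle_time = 2 * 409.4140 / 3.1650 / 3600 = 0.0718648 hr
life = 1397113 * 0.0718648 = 100400 hours
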